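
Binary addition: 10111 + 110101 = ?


Align and add column by column (LSB to MSB, carry propagating):
  0010111
+ 0110101
  -------
  col 0: 1 + 1 + 0 (carry in) = 2 → bit 0, carry out 1
  col 1: 1 + 0 + 1 (carry in) = 2 → bit 0, carry out 1
  col 2: 1 + 1 + 1 (carry in) = 3 → bit 1, carry out 1
  col 3: 0 + 0 + 1 (carry in) = 1 → bit 1, carry out 0
  col 4: 1 + 1 + 0 (carry in) = 2 → bit 0, carry out 1
  col 5: 0 + 1 + 1 (carry in) = 2 → bit 0, carry out 1
  col 6: 0 + 0 + 1 (carry in) = 1 → bit 1, carry out 0
Reading bits MSB→LSB: 1001100
Strip leading zeros: 1001100
= 1001100


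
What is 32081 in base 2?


Divide by 2 repeatedly:
32081 ÷ 2 = 16040 remainder 1
16040 ÷ 2 = 8020 remainder 0
8020 ÷ 2 = 4010 remainder 0
4010 ÷ 2 = 2005 remainder 0
2005 ÷ 2 = 1002 remainder 1
1002 ÷ 2 = 501 remainder 0
501 ÷ 2 = 250 remainder 1
250 ÷ 2 = 125 remainder 0
125 ÷ 2 = 62 remainder 1
62 ÷ 2 = 31 remainder 0
31 ÷ 2 = 15 remainder 1
15 ÷ 2 = 7 remainder 1
7 ÷ 2 = 3 remainder 1
3 ÷ 2 = 1 remainder 1
1 ÷ 2 = 0 remainder 1
Reading remainders bottom-up:
= 111110101010001


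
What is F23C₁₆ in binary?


Each hex digit → 4 binary bits:
  F = 1111
  2 = 0010
  3 = 0011
  C = 1100
Concatenate: 1111 0010 0011 1100
= 1111001000111100


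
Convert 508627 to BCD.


Each digit → 4-bit binary:
  5 → 0101
  0 → 0000
  8 → 1000
  6 → 0110
  2 → 0010
  7 → 0111
= 0101 0000 1000 0110 0010 0111


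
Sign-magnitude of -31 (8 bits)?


Sign bit: 1 (negative)
Magnitude: 31 = 0011111
= 10011111


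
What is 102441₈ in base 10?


Positional values:
Position 0: 1 × 8^0 = 1
Position 1: 4 × 8^1 = 32
Position 2: 4 × 8^2 = 256
Position 3: 2 × 8^3 = 1024
Position 4: 0 × 8^4 = 0
Position 5: 1 × 8^5 = 32768
Sum = 1 + 32 + 256 + 1024 + 0 + 32768
= 34081


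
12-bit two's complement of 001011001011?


Original: 001011001011
Step 1 - Invert all bits: 110100110100
Step 2 - Add 1: 110100110100 + 1
= 110100110101 (represents -715)


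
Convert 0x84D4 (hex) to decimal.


Positional values:
Position 0: 4 × 16^0 = 4 × 1 = 4
Position 1: D × 16^1 = 13 × 16 = 208
Position 2: 4 × 16^2 = 4 × 256 = 1024
Position 3: 8 × 16^3 = 8 × 4096 = 32768
Sum = 4 + 208 + 1024 + 32768
= 34004


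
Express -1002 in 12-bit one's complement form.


Original: 001111101010
Invert all bits:
  bit 0: 0 → 1
  bit 1: 0 → 1
  bit 2: 1 → 0
  bit 3: 1 → 0
  bit 4: 1 → 0
  bit 5: 1 → 0
  bit 6: 1 → 0
  bit 7: 0 → 1
  bit 8: 1 → 0
  bit 9: 0 → 1
  bit 10: 1 → 0
  bit 11: 0 → 1
= 110000010101


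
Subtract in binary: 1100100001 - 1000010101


Align and subtract column by column (LSB to MSB, borrowing when needed):
  1100100001
- 1000010101
  ----------
  col 0: (1 - 0 borrow-in) - 1 → 1 - 1 = 0, borrow out 0
  col 1: (0 - 0 borrow-in) - 0 → 0 - 0 = 0, borrow out 0
  col 2: (0 - 0 borrow-in) - 1 → borrow from next column: (0+2) - 1 = 1, borrow out 1
  col 3: (0 - 1 borrow-in) - 0 → borrow from next column: (-1+2) - 0 = 1, borrow out 1
  col 4: (0 - 1 borrow-in) - 1 → borrow from next column: (-1+2) - 1 = 0, borrow out 1
  col 5: (1 - 1 borrow-in) - 0 → 0 - 0 = 0, borrow out 0
  col 6: (0 - 0 borrow-in) - 0 → 0 - 0 = 0, borrow out 0
  col 7: (0 - 0 borrow-in) - 0 → 0 - 0 = 0, borrow out 0
  col 8: (1 - 0 borrow-in) - 0 → 1 - 0 = 1, borrow out 0
  col 9: (1 - 0 borrow-in) - 1 → 1 - 1 = 0, borrow out 0
Reading bits MSB→LSB: 0100001100
Strip leading zeros: 100001100
= 100001100


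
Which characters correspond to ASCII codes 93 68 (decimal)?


Codes (decimal): 93 68
Per-code ASCII lookup:
  93  (special character) → ']'
  68  (range 65-90: uppercase, 68 - 65 = 3) → 'D'
= ']D'


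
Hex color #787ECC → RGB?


Hex: #787ECC
R = 78₁₆ = 120
G = 7E₁₆ = 126
B = CC₁₆ = 204
= RGB(120, 126, 204)


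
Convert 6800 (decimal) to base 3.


Divide by 3 repeatedly:
6800 ÷ 3 = 2266 remainder 2
2266 ÷ 3 = 755 remainder 1
755 ÷ 3 = 251 remainder 2
251 ÷ 3 = 83 remainder 2
83 ÷ 3 = 27 remainder 2
27 ÷ 3 = 9 remainder 0
9 ÷ 3 = 3 remainder 0
3 ÷ 3 = 1 remainder 0
1 ÷ 3 = 0 remainder 1
Reading remainders bottom-up:
= 100022212


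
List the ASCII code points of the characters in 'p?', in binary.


String: 'p?'  (2 characters)
Per-character ASCII lookup:
  'p': lowercase starts at 97: 'p' = 97 + 15 = 112 → 1110000
  '?': special character: '?' = 63 → 111111
= 1110000 111111


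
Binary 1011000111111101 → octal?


Group into 3-bit groups: 001011000111111101
  001 = 1
  011 = 3
  000 = 0
  111 = 7
  111 = 7
  101 = 5
= 0o130775


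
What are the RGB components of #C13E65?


Hex: #C13E65
R = C1₁₆ = 193
G = 3E₁₆ = 62
B = 65₁₆ = 101
= RGB(193, 62, 101)


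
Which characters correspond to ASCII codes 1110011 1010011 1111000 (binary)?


Codes (binary): 1110011 1010011 1111000
Per-code ASCII lookup:
  1110011 = 115  (range 97-122: lowercase, 115 - 97 = 18) → 's'
  1010011 = 83  (range 65-90: uppercase, 83 - 65 = 18) → 'S'
  1111000 = 120  (range 97-122: lowercase, 120 - 97 = 23) → 'x'
= 'sSx'


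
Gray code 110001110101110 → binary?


Gray code: 110001110101110
MSB stays the same: 1
Each subsequent bit = prev_binary XOR current_gray:
  B[1] = 1 XOR 1 = 0
  B[2] = 0 XOR 0 = 0
  B[3] = 0 XOR 0 = 0
  B[4] = 0 XOR 0 = 0
  B[5] = 0 XOR 1 = 1
  B[6] = 1 XOR 1 = 0
  B[7] = 0 XOR 1 = 1
  B[8] = 1 XOR 0 = 1
  B[9] = 1 XOR 1 = 0
  B[10] = 0 XOR 0 = 0
  B[11] = 0 XOR 1 = 1
  B[12] = 1 XOR 1 = 0
  B[13] = 0 XOR 1 = 1
  B[14] = 1 XOR 0 = 1
= 100001011001011 (17099 decimal)


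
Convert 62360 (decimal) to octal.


Divide by 8 repeatedly:
62360 ÷ 8 = 7795 remainder 0
7795 ÷ 8 = 974 remainder 3
974 ÷ 8 = 121 remainder 6
121 ÷ 8 = 15 remainder 1
15 ÷ 8 = 1 remainder 7
1 ÷ 8 = 0 remainder 1
Reading remainders bottom-up:
= 0o171630


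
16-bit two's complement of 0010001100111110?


Original: 0010001100111110
Step 1 - Invert all bits: 1101110011000001
Step 2 - Add 1: 1101110011000001 + 1
= 1101110011000010 (represents -9022)


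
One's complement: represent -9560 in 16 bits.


Original: 0010010101011000
Invert all bits:
  bit 0: 0 → 1
  bit 1: 0 → 1
  bit 2: 1 → 0
  bit 3: 0 → 1
  bit 4: 0 → 1
  bit 5: 1 → 0
  bit 6: 0 → 1
  bit 7: 1 → 0
  bit 8: 0 → 1
  bit 9: 1 → 0
  bit 10: 0 → 1
  bit 11: 1 → 0
  bit 12: 1 → 0
  bit 13: 0 → 1
  bit 14: 0 → 1
  bit 15: 0 → 1
= 1101101010100111


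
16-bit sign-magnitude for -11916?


Sign bit: 1 (negative)
Magnitude: 11916 = 010111010001100
= 1010111010001100


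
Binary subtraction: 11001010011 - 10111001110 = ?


Align and subtract column by column (LSB to MSB, borrowing when needed):
  11001010011
- 10111001110
  -----------
  col 0: (1 - 0 borrow-in) - 0 → 1 - 0 = 1, borrow out 0
  col 1: (1 - 0 borrow-in) - 1 → 1 - 1 = 0, borrow out 0
  col 2: (0 - 0 borrow-in) - 1 → borrow from next column: (0+2) - 1 = 1, borrow out 1
  col 3: (0 - 1 borrow-in) - 1 → borrow from next column: (-1+2) - 1 = 0, borrow out 1
  col 4: (1 - 1 borrow-in) - 0 → 0 - 0 = 0, borrow out 0
  col 5: (0 - 0 borrow-in) - 0 → 0 - 0 = 0, borrow out 0
  col 6: (1 - 0 borrow-in) - 1 → 1 - 1 = 0, borrow out 0
  col 7: (0 - 0 borrow-in) - 1 → borrow from next column: (0+2) - 1 = 1, borrow out 1
  col 8: (0 - 1 borrow-in) - 1 → borrow from next column: (-1+2) - 1 = 0, borrow out 1
  col 9: (1 - 1 borrow-in) - 0 → 0 - 0 = 0, borrow out 0
  col 10: (1 - 0 borrow-in) - 1 → 1 - 1 = 0, borrow out 0
Reading bits MSB→LSB: 00010000101
Strip leading zeros: 10000101
= 10000101


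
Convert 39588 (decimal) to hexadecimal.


Divide by 16 repeatedly:
39588 ÷ 16 = 2474 remainder 4 (4)
2474 ÷ 16 = 154 remainder 10 (A)
154 ÷ 16 = 9 remainder 10 (A)
9 ÷ 16 = 0 remainder 9 (9)
Reading remainders bottom-up:
= 0x9AA4


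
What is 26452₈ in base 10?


Positional values:
Position 0: 2 × 8^0 = 2
Position 1: 5 × 8^1 = 40
Position 2: 4 × 8^2 = 256
Position 3: 6 × 8^3 = 3072
Position 4: 2 × 8^4 = 8192
Sum = 2 + 40 + 256 + 3072 + 8192
= 11562


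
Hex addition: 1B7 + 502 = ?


Align and add column by column (LSB to MSB, each column mod 16 with carry):
  01B7
+ 0502
  ----
  col 0: 7(7) + 2(2) + 0 (carry in) = 9 → 9(9), carry out 0
  col 1: B(11) + 0(0) + 0 (carry in) = 11 → B(11), carry out 0
  col 2: 1(1) + 5(5) + 0 (carry in) = 6 → 6(6), carry out 0
  col 3: 0(0) + 0(0) + 0 (carry in) = 0 → 0(0), carry out 0
Reading digits MSB→LSB: 06B9
Strip leading zeros: 6B9
= 0x6B9


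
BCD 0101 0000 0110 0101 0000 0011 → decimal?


Each 4-bit group → digit:
  0101 → 5
  0000 → 0
  0110 → 6
  0101 → 5
  0000 → 0
  0011 → 3
= 506503


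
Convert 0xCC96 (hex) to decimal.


Positional values:
Position 0: 6 × 16^0 = 6 × 1 = 6
Position 1: 9 × 16^1 = 9 × 16 = 144
Position 2: C × 16^2 = 12 × 256 = 3072
Position 3: C × 16^3 = 12 × 4096 = 49152
Sum = 6 + 144 + 3072 + 49152
= 52374


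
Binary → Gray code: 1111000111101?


Binary: 1111000111101
Gray code: G = B XOR (B >> 1)
B >> 1 = 0111100011110
1111000111101 XOR 0111100011110:
  1 XOR 0 = 1
  1 XOR 1 = 0
  1 XOR 1 = 0
  1 XOR 1 = 0
  0 XOR 1 = 1
  0 XOR 0 = 0
  0 XOR 0 = 0
  1 XOR 0 = 1
  1 XOR 1 = 0
  1 XOR 1 = 0
  1 XOR 1 = 0
  0 XOR 1 = 1
  1 XOR 0 = 1
= 1000100100011


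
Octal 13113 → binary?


Each octal digit → 3 binary bits:
  1 = 001
  3 = 011
  1 = 001
  1 = 001
  3 = 011
Concatenate: 001 011 001 001 011
= 001011001001011


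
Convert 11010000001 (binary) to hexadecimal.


Group into 4-bit nibbles: 011010000001
  0110 = 6
  1000 = 8
  0001 = 1
= 0x681


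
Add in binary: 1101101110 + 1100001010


Align and add column by column (LSB to MSB, carry propagating):
  01101101110
+ 01100001010
  -----------
  col 0: 0 + 0 + 0 (carry in) = 0 → bit 0, carry out 0
  col 1: 1 + 1 + 0 (carry in) = 2 → bit 0, carry out 1
  col 2: 1 + 0 + 1 (carry in) = 2 → bit 0, carry out 1
  col 3: 1 + 1 + 1 (carry in) = 3 → bit 1, carry out 1
  col 4: 0 + 0 + 1 (carry in) = 1 → bit 1, carry out 0
  col 5: 1 + 0 + 0 (carry in) = 1 → bit 1, carry out 0
  col 6: 1 + 0 + 0 (carry in) = 1 → bit 1, carry out 0
  col 7: 0 + 0 + 0 (carry in) = 0 → bit 0, carry out 0
  col 8: 1 + 1 + 0 (carry in) = 2 → bit 0, carry out 1
  col 9: 1 + 1 + 1 (carry in) = 3 → bit 1, carry out 1
  col 10: 0 + 0 + 1 (carry in) = 1 → bit 1, carry out 0
Reading bits MSB→LSB: 11001111000
Strip leading zeros: 11001111000
= 11001111000


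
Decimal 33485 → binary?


Divide by 2 repeatedly:
33485 ÷ 2 = 16742 remainder 1
16742 ÷ 2 = 8371 remainder 0
8371 ÷ 2 = 4185 remainder 1
4185 ÷ 2 = 2092 remainder 1
2092 ÷ 2 = 1046 remainder 0
1046 ÷ 2 = 523 remainder 0
523 ÷ 2 = 261 remainder 1
261 ÷ 2 = 130 remainder 1
130 ÷ 2 = 65 remainder 0
65 ÷ 2 = 32 remainder 1
32 ÷ 2 = 16 remainder 0
16 ÷ 2 = 8 remainder 0
8 ÷ 2 = 4 remainder 0
4 ÷ 2 = 2 remainder 0
2 ÷ 2 = 1 remainder 0
1 ÷ 2 = 0 remainder 1
Reading remainders bottom-up:
= 1000001011001101


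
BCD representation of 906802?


Each digit → 4-bit binary:
  9 → 1001
  0 → 0000
  6 → 0110
  8 → 1000
  0 → 0000
  2 → 0010
= 1001 0000 0110 1000 0000 0010


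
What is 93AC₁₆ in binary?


Each hex digit → 4 binary bits:
  9 = 1001
  3 = 0011
  A = 1010
  C = 1100
Concatenate: 1001 0011 1010 1100
= 1001001110101100


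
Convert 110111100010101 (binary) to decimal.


Positional values:
Bit 0: 1 × 2^0 = 1
Bit 2: 1 × 2^2 = 4
Bit 4: 1 × 2^4 = 16
Bit 8: 1 × 2^8 = 256
Bit 9: 1 × 2^9 = 512
Bit 10: 1 × 2^10 = 1024
Bit 11: 1 × 2^11 = 2048
Bit 13: 1 × 2^13 = 8192
Bit 14: 1 × 2^14 = 16384
Sum = 1 + 4 + 16 + 256 + 512 + 1024 + 2048 + 8192 + 16384
= 28437


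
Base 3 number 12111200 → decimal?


Positional values (base 3):
  0 × 3^0 = 0 × 1 = 0
  0 × 3^1 = 0 × 3 = 0
  2 × 3^2 = 2 × 9 = 18
  1 × 3^3 = 1 × 27 = 27
  1 × 3^4 = 1 × 81 = 81
  1 × 3^5 = 1 × 243 = 243
  2 × 3^6 = 2 × 729 = 1458
  1 × 3^7 = 1 × 2187 = 2187
Sum = 0 + 0 + 18 + 27 + 81 + 243 + 1458 + 2187
= 4014


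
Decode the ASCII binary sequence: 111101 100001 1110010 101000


Codes (binary): 111101 100001 1110010 101000
Per-code ASCII lookup:
  111101 = 61  (special character) → '='
  100001 = 33  (special character) → '!'
  1110010 = 114  (range 97-122: lowercase, 114 - 97 = 17) → 'r'
  101000 = 40  (special character) → '('
= '=!r('


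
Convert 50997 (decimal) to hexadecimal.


Divide by 16 repeatedly:
50997 ÷ 16 = 3187 remainder 5 (5)
3187 ÷ 16 = 199 remainder 3 (3)
199 ÷ 16 = 12 remainder 7 (7)
12 ÷ 16 = 0 remainder 12 (C)
Reading remainders bottom-up:
= 0xC735


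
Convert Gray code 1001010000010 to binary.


Gray code: 1001010000010
MSB stays the same: 1
Each subsequent bit = prev_binary XOR current_gray:
  B[1] = 1 XOR 0 = 1
  B[2] = 1 XOR 0 = 1
  B[3] = 1 XOR 1 = 0
  B[4] = 0 XOR 0 = 0
  B[5] = 0 XOR 1 = 1
  B[6] = 1 XOR 0 = 1
  B[7] = 1 XOR 0 = 1
  B[8] = 1 XOR 0 = 1
  B[9] = 1 XOR 0 = 1
  B[10] = 1 XOR 0 = 1
  B[11] = 1 XOR 1 = 0
  B[12] = 0 XOR 0 = 0
= 1110011111100 (7420 decimal)


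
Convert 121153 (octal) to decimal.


Positional values:
Position 0: 3 × 8^0 = 3
Position 1: 5 × 8^1 = 40
Position 2: 1 × 8^2 = 64
Position 3: 1 × 8^3 = 512
Position 4: 2 × 8^4 = 8192
Position 5: 1 × 8^5 = 32768
Sum = 3 + 40 + 64 + 512 + 8192 + 32768
= 41579


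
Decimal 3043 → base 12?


Divide by 12 repeatedly:
3043 ÷ 12 = 253 remainder 7
253 ÷ 12 = 21 remainder 1
21 ÷ 12 = 1 remainder 9
1 ÷ 12 = 0 remainder 1
Reading remainders bottom-up:
= 1917


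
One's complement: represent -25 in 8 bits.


Original: 00011001
Invert all bits:
  bit 0: 0 → 1
  bit 1: 0 → 1
  bit 2: 0 → 1
  bit 3: 1 → 0
  bit 4: 1 → 0
  bit 5: 0 → 1
  bit 6: 0 → 1
  bit 7: 1 → 0
= 11100110


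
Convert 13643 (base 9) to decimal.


Positional values (base 9):
  3 × 9^0 = 3 × 1 = 3
  4 × 9^1 = 4 × 9 = 36
  6 × 9^2 = 6 × 81 = 486
  3 × 9^3 = 3 × 729 = 2187
  1 × 9^4 = 1 × 6561 = 6561
Sum = 3 + 36 + 486 + 2187 + 6561
= 9273


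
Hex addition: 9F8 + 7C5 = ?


Align and add column by column (LSB to MSB, each column mod 16 with carry):
  09F8
+ 07C5
  ----
  col 0: 8(8) + 5(5) + 0 (carry in) = 13 → D(13), carry out 0
  col 1: F(15) + C(12) + 0 (carry in) = 27 → B(11), carry out 1
  col 2: 9(9) + 7(7) + 1 (carry in) = 17 → 1(1), carry out 1
  col 3: 0(0) + 0(0) + 1 (carry in) = 1 → 1(1), carry out 0
Reading digits MSB→LSB: 11BD
Strip leading zeros: 11BD
= 0x11BD


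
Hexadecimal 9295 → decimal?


Positional values:
Position 0: 5 × 16^0 = 5 × 1 = 5
Position 1: 9 × 16^1 = 9 × 16 = 144
Position 2: 2 × 16^2 = 2 × 256 = 512
Position 3: 9 × 16^3 = 9 × 4096 = 36864
Sum = 5 + 144 + 512 + 36864
= 37525


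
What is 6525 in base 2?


Divide by 2 repeatedly:
6525 ÷ 2 = 3262 remainder 1
3262 ÷ 2 = 1631 remainder 0
1631 ÷ 2 = 815 remainder 1
815 ÷ 2 = 407 remainder 1
407 ÷ 2 = 203 remainder 1
203 ÷ 2 = 101 remainder 1
101 ÷ 2 = 50 remainder 1
50 ÷ 2 = 25 remainder 0
25 ÷ 2 = 12 remainder 1
12 ÷ 2 = 6 remainder 0
6 ÷ 2 = 3 remainder 0
3 ÷ 2 = 1 remainder 1
1 ÷ 2 = 0 remainder 1
Reading remainders bottom-up:
= 1100101111101


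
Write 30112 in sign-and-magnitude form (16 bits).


Sign bit: 0 (positive)
Magnitude: 30112 = 111010110100000
= 0111010110100000


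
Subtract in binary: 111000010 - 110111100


Align and subtract column by column (LSB to MSB, borrowing when needed):
  111000010
- 110111100
  ---------
  col 0: (0 - 0 borrow-in) - 0 → 0 - 0 = 0, borrow out 0
  col 1: (1 - 0 borrow-in) - 0 → 1 - 0 = 1, borrow out 0
  col 2: (0 - 0 borrow-in) - 1 → borrow from next column: (0+2) - 1 = 1, borrow out 1
  col 3: (0 - 1 borrow-in) - 1 → borrow from next column: (-1+2) - 1 = 0, borrow out 1
  col 4: (0 - 1 borrow-in) - 1 → borrow from next column: (-1+2) - 1 = 0, borrow out 1
  col 5: (0 - 1 borrow-in) - 1 → borrow from next column: (-1+2) - 1 = 0, borrow out 1
  col 6: (1 - 1 borrow-in) - 0 → 0 - 0 = 0, borrow out 0
  col 7: (1 - 0 borrow-in) - 1 → 1 - 1 = 0, borrow out 0
  col 8: (1 - 0 borrow-in) - 1 → 1 - 1 = 0, borrow out 0
Reading bits MSB→LSB: 000000110
Strip leading zeros: 110
= 110


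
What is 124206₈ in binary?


Each octal digit → 3 binary bits:
  1 = 001
  2 = 010
  4 = 100
  2 = 010
  0 = 000
  6 = 110
Concatenate: 001 010 100 010 000 110
= 001010100010000110


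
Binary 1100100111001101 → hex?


Group into 4-bit nibbles: 1100100111001101
  1100 = C
  1001 = 9
  1100 = C
  1101 = D
= 0xC9CD


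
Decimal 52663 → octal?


Divide by 8 repeatedly:
52663 ÷ 8 = 6582 remainder 7
6582 ÷ 8 = 822 remainder 6
822 ÷ 8 = 102 remainder 6
102 ÷ 8 = 12 remainder 6
12 ÷ 8 = 1 remainder 4
1 ÷ 8 = 0 remainder 1
Reading remainders bottom-up:
= 0o146667


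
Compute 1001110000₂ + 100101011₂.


Align and add column by column (LSB to MSB, carry propagating):
  01001110000
+ 00100101011
  -----------
  col 0: 0 + 1 + 0 (carry in) = 1 → bit 1, carry out 0
  col 1: 0 + 1 + 0 (carry in) = 1 → bit 1, carry out 0
  col 2: 0 + 0 + 0 (carry in) = 0 → bit 0, carry out 0
  col 3: 0 + 1 + 0 (carry in) = 1 → bit 1, carry out 0
  col 4: 1 + 0 + 0 (carry in) = 1 → bit 1, carry out 0
  col 5: 1 + 1 + 0 (carry in) = 2 → bit 0, carry out 1
  col 6: 1 + 0 + 1 (carry in) = 2 → bit 0, carry out 1
  col 7: 0 + 0 + 1 (carry in) = 1 → bit 1, carry out 0
  col 8: 0 + 1 + 0 (carry in) = 1 → bit 1, carry out 0
  col 9: 1 + 0 + 0 (carry in) = 1 → bit 1, carry out 0
  col 10: 0 + 0 + 0 (carry in) = 0 → bit 0, carry out 0
Reading bits MSB→LSB: 01110011011
Strip leading zeros: 1110011011
= 1110011011


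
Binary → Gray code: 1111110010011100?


Binary: 1111110010011100
Gray code: G = B XOR (B >> 1)
B >> 1 = 0111111001001110
1111110010011100 XOR 0111111001001110:
  1 XOR 0 = 1
  1 XOR 1 = 0
  1 XOR 1 = 0
  1 XOR 1 = 0
  1 XOR 1 = 0
  1 XOR 1 = 0
  0 XOR 1 = 1
  0 XOR 0 = 0
  1 XOR 0 = 1
  0 XOR 1 = 1
  0 XOR 0 = 0
  1 XOR 0 = 1
  1 XOR 1 = 0
  1 XOR 1 = 0
  0 XOR 1 = 1
  0 XOR 0 = 0
= 1000001011010010


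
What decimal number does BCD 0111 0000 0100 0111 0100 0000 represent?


Each 4-bit group → digit:
  0111 → 7
  0000 → 0
  0100 → 4
  0111 → 7
  0100 → 4
  0000 → 0
= 704740


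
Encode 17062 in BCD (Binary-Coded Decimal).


Each digit → 4-bit binary:
  1 → 0001
  7 → 0111
  0 → 0000
  6 → 0110
  2 → 0010
= 0001 0111 0000 0110 0010


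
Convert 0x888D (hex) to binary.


Each hex digit → 4 binary bits:
  8 = 1000
  8 = 1000
  8 = 1000
  D = 1101
Concatenate: 1000 1000 1000 1101
= 1000100010001101


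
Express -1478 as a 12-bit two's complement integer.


Original: 010111000110
Step 1 - Invert all bits: 101000111001
Step 2 - Add 1: 101000111001 + 1
= 101000111010 (represents -1478)


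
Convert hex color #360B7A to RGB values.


Hex: #360B7A
R = 36₁₆ = 54
G = 0B₁₆ = 11
B = 7A₁₆ = 122
= RGB(54, 11, 122)


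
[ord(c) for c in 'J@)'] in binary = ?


String: 'J@)'  (3 characters)
Per-character ASCII lookup:
  'J': uppercase starts at 65: 'J' = 65 + 9 = 74 → 1001010
  '@': special character: '@' = 64 → 1000000
  ')': special character: ')' = 41 → 101001
= 1001010 1000000 101001


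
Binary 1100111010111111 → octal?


Group into 3-bit groups: 001100111010111111
  001 = 1
  100 = 4
  111 = 7
  010 = 2
  111 = 7
  111 = 7
= 0o147277


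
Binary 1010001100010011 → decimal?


Positional values:
Bit 0: 1 × 2^0 = 1
Bit 1: 1 × 2^1 = 2
Bit 4: 1 × 2^4 = 16
Bit 8: 1 × 2^8 = 256
Bit 9: 1 × 2^9 = 512
Bit 13: 1 × 2^13 = 8192
Bit 15: 1 × 2^15 = 32768
Sum = 1 + 2 + 16 + 256 + 512 + 8192 + 32768
= 41747


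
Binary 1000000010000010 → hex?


Group into 4-bit nibbles: 1000000010000010
  1000 = 8
  0000 = 0
  1000 = 8
  0010 = 2
= 0x8082


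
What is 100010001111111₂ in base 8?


Group into 3-bit groups: 100010001111111
  100 = 4
  010 = 2
  001 = 1
  111 = 7
  111 = 7
= 0o42177


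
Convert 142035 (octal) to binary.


Each octal digit → 3 binary bits:
  1 = 001
  4 = 100
  2 = 010
  0 = 000
  3 = 011
  5 = 101
Concatenate: 001 100 010 000 011 101
= 001100010000011101


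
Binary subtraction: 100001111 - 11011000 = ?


Align and subtract column by column (LSB to MSB, borrowing when needed):
  100001111
- 011011000
  ---------
  col 0: (1 - 0 borrow-in) - 0 → 1 - 0 = 1, borrow out 0
  col 1: (1 - 0 borrow-in) - 0 → 1 - 0 = 1, borrow out 0
  col 2: (1 - 0 borrow-in) - 0 → 1 - 0 = 1, borrow out 0
  col 3: (1 - 0 borrow-in) - 1 → 1 - 1 = 0, borrow out 0
  col 4: (0 - 0 borrow-in) - 1 → borrow from next column: (0+2) - 1 = 1, borrow out 1
  col 5: (0 - 1 borrow-in) - 0 → borrow from next column: (-1+2) - 0 = 1, borrow out 1
  col 6: (0 - 1 borrow-in) - 1 → borrow from next column: (-1+2) - 1 = 0, borrow out 1
  col 7: (0 - 1 borrow-in) - 1 → borrow from next column: (-1+2) - 1 = 0, borrow out 1
  col 8: (1 - 1 borrow-in) - 0 → 0 - 0 = 0, borrow out 0
Reading bits MSB→LSB: 000110111
Strip leading zeros: 110111
= 110111


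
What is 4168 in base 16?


Divide by 16 repeatedly:
4168 ÷ 16 = 260 remainder 8 (8)
260 ÷ 16 = 16 remainder 4 (4)
16 ÷ 16 = 1 remainder 0 (0)
1 ÷ 16 = 0 remainder 1 (1)
Reading remainders bottom-up:
= 0x1048


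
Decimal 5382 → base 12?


Divide by 12 repeatedly:
5382 ÷ 12 = 448 remainder 6
448 ÷ 12 = 37 remainder 4
37 ÷ 12 = 3 remainder 1
3 ÷ 12 = 0 remainder 3
Reading remainders bottom-up:
= 3146


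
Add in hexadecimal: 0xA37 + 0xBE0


Align and add column by column (LSB to MSB, each column mod 16 with carry):
  0A37
+ 0BE0
  ----
  col 0: 7(7) + 0(0) + 0 (carry in) = 7 → 7(7), carry out 0
  col 1: 3(3) + E(14) + 0 (carry in) = 17 → 1(1), carry out 1
  col 2: A(10) + B(11) + 1 (carry in) = 22 → 6(6), carry out 1
  col 3: 0(0) + 0(0) + 1 (carry in) = 1 → 1(1), carry out 0
Reading digits MSB→LSB: 1617
Strip leading zeros: 1617
= 0x1617


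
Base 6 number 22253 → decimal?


Positional values (base 6):
  3 × 6^0 = 3 × 1 = 3
  5 × 6^1 = 5 × 6 = 30
  2 × 6^2 = 2 × 36 = 72
  2 × 6^3 = 2 × 216 = 432
  2 × 6^4 = 2 × 1296 = 2592
Sum = 3 + 30 + 72 + 432 + 2592
= 3129


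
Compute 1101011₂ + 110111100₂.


Align and add column by column (LSB to MSB, carry propagating):
  0001101011
+ 0110111100
  ----------
  col 0: 1 + 0 + 0 (carry in) = 1 → bit 1, carry out 0
  col 1: 1 + 0 + 0 (carry in) = 1 → bit 1, carry out 0
  col 2: 0 + 1 + 0 (carry in) = 1 → bit 1, carry out 0
  col 3: 1 + 1 + 0 (carry in) = 2 → bit 0, carry out 1
  col 4: 0 + 1 + 1 (carry in) = 2 → bit 0, carry out 1
  col 5: 1 + 1 + 1 (carry in) = 3 → bit 1, carry out 1
  col 6: 1 + 0 + 1 (carry in) = 2 → bit 0, carry out 1
  col 7: 0 + 1 + 1 (carry in) = 2 → bit 0, carry out 1
  col 8: 0 + 1 + 1 (carry in) = 2 → bit 0, carry out 1
  col 9: 0 + 0 + 1 (carry in) = 1 → bit 1, carry out 0
Reading bits MSB→LSB: 1000100111
Strip leading zeros: 1000100111
= 1000100111


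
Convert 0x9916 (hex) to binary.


Each hex digit → 4 binary bits:
  9 = 1001
  9 = 1001
  1 = 0001
  6 = 0110
Concatenate: 1001 1001 0001 0110
= 1001100100010110


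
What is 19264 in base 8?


Divide by 8 repeatedly:
19264 ÷ 8 = 2408 remainder 0
2408 ÷ 8 = 301 remainder 0
301 ÷ 8 = 37 remainder 5
37 ÷ 8 = 4 remainder 5
4 ÷ 8 = 0 remainder 4
Reading remainders bottom-up:
= 0o45500


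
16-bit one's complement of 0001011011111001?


Original: 0001011011111001
Invert all bits:
  bit 0: 0 → 1
  bit 1: 0 → 1
  bit 2: 0 → 1
  bit 3: 1 → 0
  bit 4: 0 → 1
  bit 5: 1 → 0
  bit 6: 1 → 0
  bit 7: 0 → 1
  bit 8: 1 → 0
  bit 9: 1 → 0
  bit 10: 1 → 0
  bit 11: 1 → 0
  bit 12: 1 → 0
  bit 13: 0 → 1
  bit 14: 0 → 1
  bit 15: 1 → 0
= 1110100100000110


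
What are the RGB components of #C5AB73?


Hex: #C5AB73
R = C5₁₆ = 197
G = AB₁₆ = 171
B = 73₁₆ = 115
= RGB(197, 171, 115)


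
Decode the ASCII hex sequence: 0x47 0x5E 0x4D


Codes (hex): 0x47 0x5E 0x4D
Per-code ASCII lookup:
  0x47 = 71  (range 65-90: uppercase, 71 - 65 = 6) → 'G'
  0x5E = 94  (special character) → '^'
  0x4D = 77  (range 65-90: uppercase, 77 - 65 = 12) → 'M'
= 'G^M'


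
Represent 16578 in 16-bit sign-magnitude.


Sign bit: 0 (positive)
Magnitude: 16578 = 100000011000010
= 0100000011000010


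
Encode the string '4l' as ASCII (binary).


String: '4l'  (2 characters)
Per-character ASCII lookup:
  '4': digits start at 48: '4' = 48 + 4 = 52 → 110100
  'l': lowercase starts at 97: 'l' = 97 + 11 = 108 → 1101100
= 110100 1101100


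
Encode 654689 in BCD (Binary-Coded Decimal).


Each digit → 4-bit binary:
  6 → 0110
  5 → 0101
  4 → 0100
  6 → 0110
  8 → 1000
  9 → 1001
= 0110 0101 0100 0110 1000 1001


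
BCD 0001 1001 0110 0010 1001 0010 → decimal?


Each 4-bit group → digit:
  0001 → 1
  1001 → 9
  0110 → 6
  0010 → 2
  1001 → 9
  0010 → 2
= 196292


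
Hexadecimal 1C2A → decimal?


Positional values:
Position 0: A × 16^0 = 10 × 1 = 10
Position 1: 2 × 16^1 = 2 × 16 = 32
Position 2: C × 16^2 = 12 × 256 = 3072
Position 3: 1 × 16^3 = 1 × 4096 = 4096
Sum = 10 + 32 + 3072 + 4096
= 7210


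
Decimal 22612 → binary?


Divide by 2 repeatedly:
22612 ÷ 2 = 11306 remainder 0
11306 ÷ 2 = 5653 remainder 0
5653 ÷ 2 = 2826 remainder 1
2826 ÷ 2 = 1413 remainder 0
1413 ÷ 2 = 706 remainder 1
706 ÷ 2 = 353 remainder 0
353 ÷ 2 = 176 remainder 1
176 ÷ 2 = 88 remainder 0
88 ÷ 2 = 44 remainder 0
44 ÷ 2 = 22 remainder 0
22 ÷ 2 = 11 remainder 0
11 ÷ 2 = 5 remainder 1
5 ÷ 2 = 2 remainder 1
2 ÷ 2 = 1 remainder 0
1 ÷ 2 = 0 remainder 1
Reading remainders bottom-up:
= 101100001010100


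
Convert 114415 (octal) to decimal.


Positional values:
Position 0: 5 × 8^0 = 5
Position 1: 1 × 8^1 = 8
Position 2: 4 × 8^2 = 256
Position 3: 4 × 8^3 = 2048
Position 4: 1 × 8^4 = 4096
Position 5: 1 × 8^5 = 32768
Sum = 5 + 8 + 256 + 2048 + 4096 + 32768
= 39181


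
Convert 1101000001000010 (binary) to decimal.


Positional values:
Bit 1: 1 × 2^1 = 2
Bit 6: 1 × 2^6 = 64
Bit 12: 1 × 2^12 = 4096
Bit 14: 1 × 2^14 = 16384
Bit 15: 1 × 2^15 = 32768
Sum = 2 + 64 + 4096 + 16384 + 32768
= 53314


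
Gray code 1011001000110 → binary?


Gray code: 1011001000110
MSB stays the same: 1
Each subsequent bit = prev_binary XOR current_gray:
  B[1] = 1 XOR 0 = 1
  B[2] = 1 XOR 1 = 0
  B[3] = 0 XOR 1 = 1
  B[4] = 1 XOR 0 = 1
  B[5] = 1 XOR 0 = 1
  B[6] = 1 XOR 1 = 0
  B[7] = 0 XOR 0 = 0
  B[8] = 0 XOR 0 = 0
  B[9] = 0 XOR 0 = 0
  B[10] = 0 XOR 1 = 1
  B[11] = 1 XOR 1 = 0
  B[12] = 0 XOR 0 = 0
= 1101110000100 (7044 decimal)


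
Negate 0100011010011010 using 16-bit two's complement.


Original: 0100011010011010
Step 1 - Invert all bits: 1011100101100101
Step 2 - Add 1: 1011100101100101 + 1
= 1011100101100110 (represents -18074)


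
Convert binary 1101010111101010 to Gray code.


Binary: 1101010111101010
Gray code: G = B XOR (B >> 1)
B >> 1 = 0110101011110101
1101010111101010 XOR 0110101011110101:
  1 XOR 0 = 1
  1 XOR 1 = 0
  0 XOR 1 = 1
  1 XOR 0 = 1
  0 XOR 1 = 1
  1 XOR 0 = 1
  0 XOR 1 = 1
  1 XOR 0 = 1
  1 XOR 1 = 0
  1 XOR 1 = 0
  1 XOR 1 = 0
  0 XOR 1 = 1
  1 XOR 0 = 1
  0 XOR 1 = 1
  1 XOR 0 = 1
  0 XOR 1 = 1
= 1011111100011111


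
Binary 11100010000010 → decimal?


Positional values:
Bit 1: 1 × 2^1 = 2
Bit 7: 1 × 2^7 = 128
Bit 11: 1 × 2^11 = 2048
Bit 12: 1 × 2^12 = 4096
Bit 13: 1 × 2^13 = 8192
Sum = 2 + 128 + 2048 + 4096 + 8192
= 14466


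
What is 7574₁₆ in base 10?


Positional values:
Position 0: 4 × 16^0 = 4 × 1 = 4
Position 1: 7 × 16^1 = 7 × 16 = 112
Position 2: 5 × 16^2 = 5 × 256 = 1280
Position 3: 7 × 16^3 = 7 × 4096 = 28672
Sum = 4 + 112 + 1280 + 28672
= 30068


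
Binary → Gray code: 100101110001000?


Binary: 100101110001000
Gray code: G = B XOR (B >> 1)
B >> 1 = 010010111000100
100101110001000 XOR 010010111000100:
  1 XOR 0 = 1
  0 XOR 1 = 1
  0 XOR 0 = 0
  1 XOR 0 = 1
  0 XOR 1 = 1
  1 XOR 0 = 1
  1 XOR 1 = 0
  1 XOR 1 = 0
  0 XOR 1 = 1
  0 XOR 0 = 0
  0 XOR 0 = 0
  1 XOR 0 = 1
  0 XOR 1 = 1
  0 XOR 0 = 0
  0 XOR 0 = 0
= 110111001001100


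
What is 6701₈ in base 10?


Positional values:
Position 0: 1 × 8^0 = 1
Position 1: 0 × 8^1 = 0
Position 2: 7 × 8^2 = 448
Position 3: 6 × 8^3 = 3072
Sum = 1 + 0 + 448 + 3072
= 3521


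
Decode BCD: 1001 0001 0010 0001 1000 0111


Each 4-bit group → digit:
  1001 → 9
  0001 → 1
  0010 → 2
  0001 → 1
  1000 → 8
  0111 → 7
= 912187


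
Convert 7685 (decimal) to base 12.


Divide by 12 repeatedly:
7685 ÷ 12 = 640 remainder 5
640 ÷ 12 = 53 remainder 4
53 ÷ 12 = 4 remainder 5
4 ÷ 12 = 0 remainder 4
Reading remainders bottom-up:
= 4545


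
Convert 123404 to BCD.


Each digit → 4-bit binary:
  1 → 0001
  2 → 0010
  3 → 0011
  4 → 0100
  0 → 0000
  4 → 0100
= 0001 0010 0011 0100 0000 0100


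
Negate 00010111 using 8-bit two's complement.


Original: 00010111
Step 1 - Invert all bits: 11101000
Step 2 - Add 1: 11101000 + 1
= 11101001 (represents -23)


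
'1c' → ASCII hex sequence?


String: '1c'  (2 characters)
Per-character ASCII lookup:
  '1': digits start at 48: '1' = 48 + 1 = 49 → 0x31
  'c': lowercase starts at 97: 'c' = 97 + 2 = 99 → 0x63
= 0x31 0x63


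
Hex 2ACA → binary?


Each hex digit → 4 binary bits:
  2 = 0010
  A = 1010
  C = 1100
  A = 1010
Concatenate: 0010 1010 1100 1010
= 0010101011001010


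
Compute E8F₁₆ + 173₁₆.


Align and add column by column (LSB to MSB, each column mod 16 with carry):
  0E8F
+ 0173
  ----
  col 0: F(15) + 3(3) + 0 (carry in) = 18 → 2(2), carry out 1
  col 1: 8(8) + 7(7) + 1 (carry in) = 16 → 0(0), carry out 1
  col 2: E(14) + 1(1) + 1 (carry in) = 16 → 0(0), carry out 1
  col 3: 0(0) + 0(0) + 1 (carry in) = 1 → 1(1), carry out 0
Reading digits MSB→LSB: 1002
Strip leading zeros: 1002
= 0x1002


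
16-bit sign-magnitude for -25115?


Sign bit: 1 (negative)
Magnitude: 25115 = 110001000011011
= 1110001000011011


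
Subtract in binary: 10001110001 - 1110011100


Align and subtract column by column (LSB to MSB, borrowing when needed):
  10001110001
- 01110011100
  -----------
  col 0: (1 - 0 borrow-in) - 0 → 1 - 0 = 1, borrow out 0
  col 1: (0 - 0 borrow-in) - 0 → 0 - 0 = 0, borrow out 0
  col 2: (0 - 0 borrow-in) - 1 → borrow from next column: (0+2) - 1 = 1, borrow out 1
  col 3: (0 - 1 borrow-in) - 1 → borrow from next column: (-1+2) - 1 = 0, borrow out 1
  col 4: (1 - 1 borrow-in) - 1 → borrow from next column: (0+2) - 1 = 1, borrow out 1
  col 5: (1 - 1 borrow-in) - 0 → 0 - 0 = 0, borrow out 0
  col 6: (1 - 0 borrow-in) - 0 → 1 - 0 = 1, borrow out 0
  col 7: (0 - 0 borrow-in) - 1 → borrow from next column: (0+2) - 1 = 1, borrow out 1
  col 8: (0 - 1 borrow-in) - 1 → borrow from next column: (-1+2) - 1 = 0, borrow out 1
  col 9: (0 - 1 borrow-in) - 1 → borrow from next column: (-1+2) - 1 = 0, borrow out 1
  col 10: (1 - 1 borrow-in) - 0 → 0 - 0 = 0, borrow out 0
Reading bits MSB→LSB: 00011010101
Strip leading zeros: 11010101
= 11010101


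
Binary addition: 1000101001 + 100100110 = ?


Align and add column by column (LSB to MSB, carry propagating):
  01000101001
+ 00100100110
  -----------
  col 0: 1 + 0 + 0 (carry in) = 1 → bit 1, carry out 0
  col 1: 0 + 1 + 0 (carry in) = 1 → bit 1, carry out 0
  col 2: 0 + 1 + 0 (carry in) = 1 → bit 1, carry out 0
  col 3: 1 + 0 + 0 (carry in) = 1 → bit 1, carry out 0
  col 4: 0 + 0 + 0 (carry in) = 0 → bit 0, carry out 0
  col 5: 1 + 1 + 0 (carry in) = 2 → bit 0, carry out 1
  col 6: 0 + 0 + 1 (carry in) = 1 → bit 1, carry out 0
  col 7: 0 + 0 + 0 (carry in) = 0 → bit 0, carry out 0
  col 8: 0 + 1 + 0 (carry in) = 1 → bit 1, carry out 0
  col 9: 1 + 0 + 0 (carry in) = 1 → bit 1, carry out 0
  col 10: 0 + 0 + 0 (carry in) = 0 → bit 0, carry out 0
Reading bits MSB→LSB: 01101001111
Strip leading zeros: 1101001111
= 1101001111


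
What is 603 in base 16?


Divide by 16 repeatedly:
603 ÷ 16 = 37 remainder 11 (B)
37 ÷ 16 = 2 remainder 5 (5)
2 ÷ 16 = 0 remainder 2 (2)
Reading remainders bottom-up:
= 0x25B


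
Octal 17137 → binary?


Each octal digit → 3 binary bits:
  1 = 001
  7 = 111
  1 = 001
  3 = 011
  7 = 111
Concatenate: 001 111 001 011 111
= 001111001011111


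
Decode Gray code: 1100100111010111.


Gray code: 1100100111010111
MSB stays the same: 1
Each subsequent bit = prev_binary XOR current_gray:
  B[1] = 1 XOR 1 = 0
  B[2] = 0 XOR 0 = 0
  B[3] = 0 XOR 0 = 0
  B[4] = 0 XOR 1 = 1
  B[5] = 1 XOR 0 = 1
  B[6] = 1 XOR 0 = 1
  B[7] = 1 XOR 1 = 0
  B[8] = 0 XOR 1 = 1
  B[9] = 1 XOR 1 = 0
  B[10] = 0 XOR 0 = 0
  B[11] = 0 XOR 1 = 1
  B[12] = 1 XOR 0 = 1
  B[13] = 1 XOR 1 = 0
  B[14] = 0 XOR 1 = 1
  B[15] = 1 XOR 1 = 0
= 1000111010011010 (36506 decimal)


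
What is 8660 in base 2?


Divide by 2 repeatedly:
8660 ÷ 2 = 4330 remainder 0
4330 ÷ 2 = 2165 remainder 0
2165 ÷ 2 = 1082 remainder 1
1082 ÷ 2 = 541 remainder 0
541 ÷ 2 = 270 remainder 1
270 ÷ 2 = 135 remainder 0
135 ÷ 2 = 67 remainder 1
67 ÷ 2 = 33 remainder 1
33 ÷ 2 = 16 remainder 1
16 ÷ 2 = 8 remainder 0
8 ÷ 2 = 4 remainder 0
4 ÷ 2 = 2 remainder 0
2 ÷ 2 = 1 remainder 0
1 ÷ 2 = 0 remainder 1
Reading remainders bottom-up:
= 10000111010100


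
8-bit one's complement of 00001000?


Original: 00001000
Invert all bits:
  bit 0: 0 → 1
  bit 1: 0 → 1
  bit 2: 0 → 1
  bit 3: 0 → 1
  bit 4: 1 → 0
  bit 5: 0 → 1
  bit 6: 0 → 1
  bit 7: 0 → 1
= 11110111


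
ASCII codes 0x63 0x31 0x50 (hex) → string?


Codes (hex): 0x63 0x31 0x50
Per-code ASCII lookup:
  0x63 = 99  (range 97-122: lowercase, 99 - 97 = 2) → 'c'
  0x31 = 49  (range 48-57: digits, 49 - 48 = 1) → '1'
  0x50 = 80  (range 65-90: uppercase, 80 - 65 = 15) → 'P'
= 'c1P'


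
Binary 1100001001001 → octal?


Group into 3-bit groups: 001100001001001
  001 = 1
  100 = 4
  001 = 1
  001 = 1
  001 = 1
= 0o14111


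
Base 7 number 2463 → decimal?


Positional values (base 7):
  3 × 7^0 = 3 × 1 = 3
  6 × 7^1 = 6 × 7 = 42
  4 × 7^2 = 4 × 49 = 196
  2 × 7^3 = 2 × 343 = 686
Sum = 3 + 42 + 196 + 686
= 927


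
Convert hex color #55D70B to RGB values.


Hex: #55D70B
R = 55₁₆ = 85
G = D7₁₆ = 215
B = 0B₁₆ = 11
= RGB(85, 215, 11)


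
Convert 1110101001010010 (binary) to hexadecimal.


Group into 4-bit nibbles: 1110101001010010
  1110 = E
  1010 = A
  0101 = 5
  0010 = 2
= 0xEA52


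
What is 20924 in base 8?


Divide by 8 repeatedly:
20924 ÷ 8 = 2615 remainder 4
2615 ÷ 8 = 326 remainder 7
326 ÷ 8 = 40 remainder 6
40 ÷ 8 = 5 remainder 0
5 ÷ 8 = 0 remainder 5
Reading remainders bottom-up:
= 0o50674


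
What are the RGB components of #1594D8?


Hex: #1594D8
R = 15₁₆ = 21
G = 94₁₆ = 148
B = D8₁₆ = 216
= RGB(21, 148, 216)


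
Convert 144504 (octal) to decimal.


Positional values:
Position 0: 4 × 8^0 = 4
Position 1: 0 × 8^1 = 0
Position 2: 5 × 8^2 = 320
Position 3: 4 × 8^3 = 2048
Position 4: 4 × 8^4 = 16384
Position 5: 1 × 8^5 = 32768
Sum = 4 + 0 + 320 + 2048 + 16384 + 32768
= 51524


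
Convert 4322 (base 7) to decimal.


Positional values (base 7):
  2 × 7^0 = 2 × 1 = 2
  2 × 7^1 = 2 × 7 = 14
  3 × 7^2 = 3 × 49 = 147
  4 × 7^3 = 4 × 343 = 1372
Sum = 2 + 14 + 147 + 1372
= 1535


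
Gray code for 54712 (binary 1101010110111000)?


Binary: 1101010110111000
Gray code: G = B XOR (B >> 1)
B >> 1 = 0110101011011100
1101010110111000 XOR 0110101011011100:
  1 XOR 0 = 1
  1 XOR 1 = 0
  0 XOR 1 = 1
  1 XOR 0 = 1
  0 XOR 1 = 1
  1 XOR 0 = 1
  0 XOR 1 = 1
  1 XOR 0 = 1
  1 XOR 1 = 0
  0 XOR 1 = 1
  1 XOR 0 = 1
  1 XOR 1 = 0
  1 XOR 1 = 0
  0 XOR 1 = 1
  0 XOR 0 = 0
  0 XOR 0 = 0
= 1011111101100100


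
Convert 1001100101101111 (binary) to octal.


Group into 3-bit groups: 001001100101101111
  001 = 1
  001 = 1
  100 = 4
  101 = 5
  101 = 5
  111 = 7
= 0o114557


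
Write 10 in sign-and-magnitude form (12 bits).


Sign bit: 0 (positive)
Magnitude: 10 = 00000001010
= 000000001010


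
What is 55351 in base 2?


Divide by 2 repeatedly:
55351 ÷ 2 = 27675 remainder 1
27675 ÷ 2 = 13837 remainder 1
13837 ÷ 2 = 6918 remainder 1
6918 ÷ 2 = 3459 remainder 0
3459 ÷ 2 = 1729 remainder 1
1729 ÷ 2 = 864 remainder 1
864 ÷ 2 = 432 remainder 0
432 ÷ 2 = 216 remainder 0
216 ÷ 2 = 108 remainder 0
108 ÷ 2 = 54 remainder 0
54 ÷ 2 = 27 remainder 0
27 ÷ 2 = 13 remainder 1
13 ÷ 2 = 6 remainder 1
6 ÷ 2 = 3 remainder 0
3 ÷ 2 = 1 remainder 1
1 ÷ 2 = 0 remainder 1
Reading remainders bottom-up:
= 1101100000110111


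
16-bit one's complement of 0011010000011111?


Original: 0011010000011111
Invert all bits:
  bit 0: 0 → 1
  bit 1: 0 → 1
  bit 2: 1 → 0
  bit 3: 1 → 0
  bit 4: 0 → 1
  bit 5: 1 → 0
  bit 6: 0 → 1
  bit 7: 0 → 1
  bit 8: 0 → 1
  bit 9: 0 → 1
  bit 10: 0 → 1
  bit 11: 1 → 0
  bit 12: 1 → 0
  bit 13: 1 → 0
  bit 14: 1 → 0
  bit 15: 1 → 0
= 1100101111100000


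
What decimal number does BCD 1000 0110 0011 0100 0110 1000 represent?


Each 4-bit group → digit:
  1000 → 8
  0110 → 6
  0011 → 3
  0100 → 4
  0110 → 6
  1000 → 8
= 863468


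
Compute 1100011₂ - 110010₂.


Align and subtract column by column (LSB to MSB, borrowing when needed):
  1100011
- 0110010
  -------
  col 0: (1 - 0 borrow-in) - 0 → 1 - 0 = 1, borrow out 0
  col 1: (1 - 0 borrow-in) - 1 → 1 - 1 = 0, borrow out 0
  col 2: (0 - 0 borrow-in) - 0 → 0 - 0 = 0, borrow out 0
  col 3: (0 - 0 borrow-in) - 0 → 0 - 0 = 0, borrow out 0
  col 4: (0 - 0 borrow-in) - 1 → borrow from next column: (0+2) - 1 = 1, borrow out 1
  col 5: (1 - 1 borrow-in) - 1 → borrow from next column: (0+2) - 1 = 1, borrow out 1
  col 6: (1 - 1 borrow-in) - 0 → 0 - 0 = 0, borrow out 0
Reading bits MSB→LSB: 0110001
Strip leading zeros: 110001
= 110001


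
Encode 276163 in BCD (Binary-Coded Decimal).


Each digit → 4-bit binary:
  2 → 0010
  7 → 0111
  6 → 0110
  1 → 0001
  6 → 0110
  3 → 0011
= 0010 0111 0110 0001 0110 0011


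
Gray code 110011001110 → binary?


Gray code: 110011001110
MSB stays the same: 1
Each subsequent bit = prev_binary XOR current_gray:
  B[1] = 1 XOR 1 = 0
  B[2] = 0 XOR 0 = 0
  B[3] = 0 XOR 0 = 0
  B[4] = 0 XOR 1 = 1
  B[5] = 1 XOR 1 = 0
  B[6] = 0 XOR 0 = 0
  B[7] = 0 XOR 0 = 0
  B[8] = 0 XOR 1 = 1
  B[9] = 1 XOR 1 = 0
  B[10] = 0 XOR 1 = 1
  B[11] = 1 XOR 0 = 1
= 100010001011 (2187 decimal)


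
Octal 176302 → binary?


Each octal digit → 3 binary bits:
  1 = 001
  7 = 111
  6 = 110
  3 = 011
  0 = 000
  2 = 010
Concatenate: 001 111 110 011 000 010
= 001111110011000010


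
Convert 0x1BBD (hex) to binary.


Each hex digit → 4 binary bits:
  1 = 0001
  B = 1011
  B = 1011
  D = 1101
Concatenate: 0001 1011 1011 1101
= 0001101110111101


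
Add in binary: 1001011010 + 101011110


Align and add column by column (LSB to MSB, carry propagating):
  01001011010
+ 00101011110
  -----------
  col 0: 0 + 0 + 0 (carry in) = 0 → bit 0, carry out 0
  col 1: 1 + 1 + 0 (carry in) = 2 → bit 0, carry out 1
  col 2: 0 + 1 + 1 (carry in) = 2 → bit 0, carry out 1
  col 3: 1 + 1 + 1 (carry in) = 3 → bit 1, carry out 1
  col 4: 1 + 1 + 1 (carry in) = 3 → bit 1, carry out 1
  col 5: 0 + 0 + 1 (carry in) = 1 → bit 1, carry out 0
  col 6: 1 + 1 + 0 (carry in) = 2 → bit 0, carry out 1
  col 7: 0 + 0 + 1 (carry in) = 1 → bit 1, carry out 0
  col 8: 0 + 1 + 0 (carry in) = 1 → bit 1, carry out 0
  col 9: 1 + 0 + 0 (carry in) = 1 → bit 1, carry out 0
  col 10: 0 + 0 + 0 (carry in) = 0 → bit 0, carry out 0
Reading bits MSB→LSB: 01110111000
Strip leading zeros: 1110111000
= 1110111000


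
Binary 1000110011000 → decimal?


Positional values:
Bit 3: 1 × 2^3 = 8
Bit 4: 1 × 2^4 = 16
Bit 7: 1 × 2^7 = 128
Bit 8: 1 × 2^8 = 256
Bit 12: 1 × 2^12 = 4096
Sum = 8 + 16 + 128 + 256 + 4096
= 4504
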